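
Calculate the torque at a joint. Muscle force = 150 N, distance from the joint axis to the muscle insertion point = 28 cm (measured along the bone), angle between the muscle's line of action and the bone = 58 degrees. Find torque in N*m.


Torque = F * d * sin(theta)   (moment arm = d*sin(theta))
d = 28 cm = 0.28 m
Torque = 150 * 0.28 * sin(58)
Torque = 35.62 N*m


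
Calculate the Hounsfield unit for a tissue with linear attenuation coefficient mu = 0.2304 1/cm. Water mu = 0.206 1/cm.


HU = ((mu_tissue - mu_water) / mu_water) * 1000
HU = ((0.2304 - 0.206) / 0.206) * 1000
HU = 118.4


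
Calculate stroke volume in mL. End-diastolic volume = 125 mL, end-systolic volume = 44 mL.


SV = EDV - ESV
SV = 125 - 44
SV = 81 mL


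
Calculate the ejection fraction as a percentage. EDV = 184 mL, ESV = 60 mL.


SV = EDV - ESV = 184 - 60 = 124 mL
EF = SV/EDV * 100 = 124/184 * 100
EF = 67.39%


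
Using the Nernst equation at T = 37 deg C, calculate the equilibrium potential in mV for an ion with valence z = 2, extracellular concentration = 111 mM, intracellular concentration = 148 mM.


E = (RT/(zF)) * ln(C_out/C_in)
T = 37 + 273.15 = 310.15 K
E = (8.314 * 310.15 / (2 * 96485)) * ln(111/148)
E = -3.844 mV


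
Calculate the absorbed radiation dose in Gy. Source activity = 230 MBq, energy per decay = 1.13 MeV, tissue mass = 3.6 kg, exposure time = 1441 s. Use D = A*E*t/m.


A = 230 MBq = 2.3000e+08 Bq
E = 1.13 MeV = 1.81026e-13 J
D = A*E*t/m = 2.3000e+08*1.81026e-13*1441/3.6
D = 0.01667 Gy


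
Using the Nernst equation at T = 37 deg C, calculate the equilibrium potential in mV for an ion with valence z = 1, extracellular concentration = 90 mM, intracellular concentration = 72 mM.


E = (RT/(zF)) * ln(C_out/C_in)
T = 37 + 273.15 = 310.15 K
E = (8.314 * 310.15 / (1 * 96485)) * ln(90/72)
E = 5.964 mV


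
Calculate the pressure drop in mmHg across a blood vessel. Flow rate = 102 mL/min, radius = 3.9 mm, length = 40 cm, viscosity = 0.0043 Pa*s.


dP = 8*mu*L*Q / (pi*r^4)
Q = 102 mL/min = 1.7e-06 m^3/s
dP = 32.1854 Pa = 32.1854 / 133.322 mmHg = 0.2414 mmHg


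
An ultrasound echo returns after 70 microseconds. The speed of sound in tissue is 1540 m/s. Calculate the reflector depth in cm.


depth = c * t / 2
t = 70 us = 7.0000e-05 s
depth = 1540 * 7.0000e-05 / 2
depth = 0.0539 m = 5.39 cm


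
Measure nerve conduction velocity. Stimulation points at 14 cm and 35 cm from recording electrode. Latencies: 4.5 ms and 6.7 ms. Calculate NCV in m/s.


Distance = (35 - 14) / 100 = 0.21 m
dt = (6.7 - 4.5) / 1000 = 0.0022 s
NCV = dist / dt = 95.45 m/s


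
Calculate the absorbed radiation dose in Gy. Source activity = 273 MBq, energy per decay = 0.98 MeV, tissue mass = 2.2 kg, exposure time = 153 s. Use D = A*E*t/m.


A = 273 MBq = 2.7300e+08 Bq
E = 0.98 MeV = 1.56996e-13 J
D = A*E*t/m = 2.7300e+08*1.56996e-13*153/2.2
D = 0.002981 Gy


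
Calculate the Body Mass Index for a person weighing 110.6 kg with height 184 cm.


BMI = weight / height^2
height = 184 cm = 1.84 m
BMI = 110.6 / 1.84^2
BMI = 32.67 kg/m^2


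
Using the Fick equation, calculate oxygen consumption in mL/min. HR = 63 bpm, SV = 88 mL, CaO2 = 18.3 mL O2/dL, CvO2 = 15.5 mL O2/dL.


CO = HR*SV = 63*88/1000 = 5.544 L/min
a-v O2 diff = 18.3 - 15.5 = 2.8 mL/dL
VO2 = CO * (CaO2-CvO2) * 10 dL/L
VO2 = 5.544 * 2.8 * 10
VO2 = 155.2 mL/min


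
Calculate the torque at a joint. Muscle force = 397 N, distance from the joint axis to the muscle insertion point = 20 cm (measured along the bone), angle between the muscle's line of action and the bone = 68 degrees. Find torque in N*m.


Torque = F * d * sin(theta)   (moment arm = d*sin(theta))
d = 20 cm = 0.2 m
Torque = 397 * 0.2 * sin(68)
Torque = 73.62 N*m


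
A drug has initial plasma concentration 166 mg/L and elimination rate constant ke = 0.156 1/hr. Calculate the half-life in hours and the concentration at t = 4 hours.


t_half = ln(2) / ke = 0.693147 / 0.156 = 4.443 hr
C(t) = C0 * exp(-ke*t) = 166 * exp(-0.156*4)
C(4) = 88.94 mg/L


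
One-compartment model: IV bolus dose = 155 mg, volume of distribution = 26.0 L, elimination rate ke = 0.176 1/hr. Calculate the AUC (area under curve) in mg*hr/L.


C0 = Dose/Vd = 155/26.0 = 5.96154 mg/L
AUC = C0/ke = 5.96154/0.176
AUC = 33.87 mg*hr/L


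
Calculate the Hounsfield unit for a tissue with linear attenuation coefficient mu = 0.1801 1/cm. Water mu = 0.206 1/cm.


HU = ((mu_tissue - mu_water) / mu_water) * 1000
HU = ((0.1801 - 0.206) / 0.206) * 1000
HU = -125.7


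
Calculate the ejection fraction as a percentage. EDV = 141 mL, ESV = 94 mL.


SV = EDV - ESV = 141 - 94 = 47 mL
EF = SV/EDV * 100 = 47/141 * 100
EF = 33.33%


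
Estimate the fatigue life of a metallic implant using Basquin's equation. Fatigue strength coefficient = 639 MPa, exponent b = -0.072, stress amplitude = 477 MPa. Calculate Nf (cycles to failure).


sigma_a = sigma_f' * (2Nf)^b
2Nf = (sigma_a/sigma_f')^(1/b)
2Nf = (477/639)^(1/-0.072)
2Nf = 58.029061
Nf = 29.01


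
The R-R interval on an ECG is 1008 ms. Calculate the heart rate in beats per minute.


HR = 60 / RR_interval(s)
RR = 1008 ms = 1.008 s
HR = 60 / 1.008 = 59.52 bpm


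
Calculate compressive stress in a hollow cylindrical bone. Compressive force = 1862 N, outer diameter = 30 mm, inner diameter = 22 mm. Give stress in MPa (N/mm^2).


A = pi*(r_o^2 - r_i^2)
r_o = 15 mm, r_i = 11 mm
A = 326.726 mm^2
sigma = F/A = 1862 / 326.726
sigma = 5.699 MPa


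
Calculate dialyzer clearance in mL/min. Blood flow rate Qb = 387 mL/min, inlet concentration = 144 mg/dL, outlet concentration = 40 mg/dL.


K = Qb * (Cb_in - Cb_out) / Cb_in
K = 387 * (144 - 40) / 144
K = 279.5 mL/min


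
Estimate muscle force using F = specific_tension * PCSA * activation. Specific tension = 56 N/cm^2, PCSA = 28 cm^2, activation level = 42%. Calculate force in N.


F = sigma * PCSA * activation
F = 56 * 28 * 0.42
F = 658.6 N


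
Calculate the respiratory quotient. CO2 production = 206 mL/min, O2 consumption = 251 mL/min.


RQ = VCO2 / VO2
RQ = 206 / 251
RQ = 0.8207


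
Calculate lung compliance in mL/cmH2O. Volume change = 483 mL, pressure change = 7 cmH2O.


C = dV / dP
C = 483 / 7
C = 69 mL/cmH2O


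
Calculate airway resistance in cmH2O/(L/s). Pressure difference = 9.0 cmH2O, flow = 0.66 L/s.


R = dP / flow
R = 9.0 / 0.66
R = 13.64 cmH2O/(L/s)


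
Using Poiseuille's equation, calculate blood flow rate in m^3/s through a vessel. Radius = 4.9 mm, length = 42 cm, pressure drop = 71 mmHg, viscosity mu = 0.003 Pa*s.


Q = pi*r^4*dP / (8*mu*L)
r = 0.0049 m, L = 0.42 m
dP = 71 mmHg = 9465.862 Pa
Q = 0.001701 m^3/s


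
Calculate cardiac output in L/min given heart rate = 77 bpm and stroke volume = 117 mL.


CO = HR * SV
CO = 77 * 117 / 1000
CO = 9.009 L/min


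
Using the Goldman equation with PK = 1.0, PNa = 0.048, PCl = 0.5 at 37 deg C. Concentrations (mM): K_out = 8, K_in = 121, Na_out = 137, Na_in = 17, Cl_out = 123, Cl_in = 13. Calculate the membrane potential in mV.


Vm = (RT/F)*ln((PK*Ko + PNa*Nao + PCl*Cli)/(PK*Ki + PNa*Nai + PCl*Clo))
Numer = 21.076, Denom = 183.316
Vm = -57.81 mV


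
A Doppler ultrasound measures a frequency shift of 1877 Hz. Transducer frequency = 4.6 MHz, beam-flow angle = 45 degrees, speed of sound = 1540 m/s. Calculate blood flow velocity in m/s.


v = fd * c / (2 * f0 * cos(theta))
v = 1877 * 1540 / (2 * 4.6000e+06 * cos(45))
v = 0.4443 m/s


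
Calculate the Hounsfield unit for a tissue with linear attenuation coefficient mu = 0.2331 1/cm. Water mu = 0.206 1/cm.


HU = ((mu_tissue - mu_water) / mu_water) * 1000
HU = ((0.2331 - 0.206) / 0.206) * 1000
HU = 131.6


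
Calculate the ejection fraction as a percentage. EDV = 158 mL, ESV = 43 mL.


SV = EDV - ESV = 158 - 43 = 115 mL
EF = SV/EDV * 100 = 115/158 * 100
EF = 72.78%


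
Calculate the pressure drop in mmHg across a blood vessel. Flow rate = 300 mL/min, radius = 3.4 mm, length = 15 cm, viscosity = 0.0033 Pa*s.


dP = 8*mu*L*Q / (pi*r^4)
Q = 300 mL/min = 5e-06 m^3/s
dP = 47.1628 Pa = 47.1628 / 133.322 mmHg = 0.3538 mmHg


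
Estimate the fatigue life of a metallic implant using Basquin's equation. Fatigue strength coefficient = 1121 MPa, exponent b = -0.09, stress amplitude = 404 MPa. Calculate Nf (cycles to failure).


sigma_a = sigma_f' * (2Nf)^b
2Nf = (sigma_a/sigma_f')^(1/b)
2Nf = (404/1121)^(1/-0.09)
2Nf = 84084.096
Nf = 4.204e+04


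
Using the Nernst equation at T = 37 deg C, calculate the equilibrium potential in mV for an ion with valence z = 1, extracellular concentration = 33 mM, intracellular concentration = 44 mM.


E = (RT/(zF)) * ln(C_out/C_in)
T = 37 + 273.15 = 310.15 K
E = (8.314 * 310.15 / (1 * 96485)) * ln(33/44)
E = -7.688 mV


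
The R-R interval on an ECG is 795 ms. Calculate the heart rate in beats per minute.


HR = 60 / RR_interval(s)
RR = 795 ms = 0.795 s
HR = 60 / 0.795 = 75.47 bpm


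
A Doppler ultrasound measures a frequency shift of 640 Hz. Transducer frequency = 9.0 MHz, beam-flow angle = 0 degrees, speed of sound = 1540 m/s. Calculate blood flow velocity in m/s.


v = fd * c / (2 * f0 * cos(theta))
v = 640 * 1540 / (2 * 9.0000e+06 * cos(0))
v = 0.05476 m/s


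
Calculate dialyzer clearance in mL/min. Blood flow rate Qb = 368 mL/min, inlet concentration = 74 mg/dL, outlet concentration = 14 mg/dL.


K = Qb * (Cb_in - Cb_out) / Cb_in
K = 368 * (74 - 14) / 74
K = 298.4 mL/min


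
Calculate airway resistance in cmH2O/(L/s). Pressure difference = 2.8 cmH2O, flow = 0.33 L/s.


R = dP / flow
R = 2.8 / 0.33
R = 8.485 cmH2O/(L/s)


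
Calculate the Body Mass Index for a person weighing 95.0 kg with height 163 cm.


BMI = weight / height^2
height = 163 cm = 1.63 m
BMI = 95.0 / 1.63^2
BMI = 35.76 kg/m^2


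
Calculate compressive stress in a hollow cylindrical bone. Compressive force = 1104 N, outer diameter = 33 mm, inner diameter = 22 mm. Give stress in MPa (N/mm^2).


A = pi*(r_o^2 - r_i^2)
r_o = 16.5 mm, r_i = 11 mm
A = 475.166 mm^2
sigma = F/A = 1104 / 475.166
sigma = 2.323 MPa


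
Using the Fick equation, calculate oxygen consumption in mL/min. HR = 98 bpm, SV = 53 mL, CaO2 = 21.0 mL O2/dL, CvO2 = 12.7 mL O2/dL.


CO = HR*SV = 98*53/1000 = 5.194 L/min
a-v O2 diff = 21.0 - 12.7 = 8.3 mL/dL
VO2 = CO * (CaO2-CvO2) * 10 dL/L
VO2 = 5.194 * 8.3 * 10
VO2 = 431.1 mL/min


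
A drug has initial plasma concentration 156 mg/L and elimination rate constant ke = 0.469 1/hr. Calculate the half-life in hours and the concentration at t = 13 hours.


t_half = ln(2) / ke = 0.693147 / 0.469 = 1.478 hr
C(t) = C0 * exp(-ke*t) = 156 * exp(-0.469*13)
C(13) = 0.3509 mg/L


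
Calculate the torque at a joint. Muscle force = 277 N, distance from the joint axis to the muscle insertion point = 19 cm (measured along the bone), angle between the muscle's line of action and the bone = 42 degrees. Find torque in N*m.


Torque = F * d * sin(theta)   (moment arm = d*sin(theta))
d = 19 cm = 0.19 m
Torque = 277 * 0.19 * sin(42)
Torque = 35.22 N*m


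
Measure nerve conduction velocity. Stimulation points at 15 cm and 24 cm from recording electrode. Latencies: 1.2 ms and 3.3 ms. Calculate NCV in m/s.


Distance = (24 - 15) / 100 = 0.09 m
dt = (3.3 - 1.2) / 1000 = 0.0021 s
NCV = dist / dt = 42.86 m/s


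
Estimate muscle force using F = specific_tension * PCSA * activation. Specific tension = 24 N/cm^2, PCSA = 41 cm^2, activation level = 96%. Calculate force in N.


F = sigma * PCSA * activation
F = 24 * 41 * 0.96
F = 944.6 N


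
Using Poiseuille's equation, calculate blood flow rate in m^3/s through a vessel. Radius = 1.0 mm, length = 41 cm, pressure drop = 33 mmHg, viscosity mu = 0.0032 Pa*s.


Q = pi*r^4*dP / (8*mu*L)
r = 0.001 m, L = 0.41 m
dP = 33 mmHg = 4399.626 Pa
Q = 1.3169e-06 m^3/s


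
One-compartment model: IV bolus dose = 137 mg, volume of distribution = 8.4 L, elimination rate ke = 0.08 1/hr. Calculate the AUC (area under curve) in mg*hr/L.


C0 = Dose/Vd = 137/8.4 = 16.3095 mg/L
AUC = C0/ke = 16.3095/0.08
AUC = 203.9 mg*hr/L


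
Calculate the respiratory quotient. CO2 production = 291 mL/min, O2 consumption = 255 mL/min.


RQ = VCO2 / VO2
RQ = 291 / 255
RQ = 1.141


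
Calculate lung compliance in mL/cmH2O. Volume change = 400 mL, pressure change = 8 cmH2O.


C = dV / dP
C = 400 / 8
C = 50 mL/cmH2O


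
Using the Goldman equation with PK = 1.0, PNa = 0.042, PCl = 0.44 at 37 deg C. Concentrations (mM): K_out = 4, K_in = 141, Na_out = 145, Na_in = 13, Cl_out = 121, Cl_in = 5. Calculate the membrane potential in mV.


Vm = (RT/F)*ln((PK*Ko + PNa*Nao + PCl*Cli)/(PK*Ki + PNa*Nai + PCl*Clo))
Numer = 12.29, Denom = 194.786
Vm = -73.84 mV


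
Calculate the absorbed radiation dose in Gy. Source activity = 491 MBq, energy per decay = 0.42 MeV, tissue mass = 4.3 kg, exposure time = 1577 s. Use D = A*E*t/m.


A = 491 MBq = 4.9100e+08 Bq
E = 0.42 MeV = 6.7284e-14 J
D = A*E*t/m = 4.9100e+08*6.7284e-14*1577/4.3
D = 0.01212 Gy


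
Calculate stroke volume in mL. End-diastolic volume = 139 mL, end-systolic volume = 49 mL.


SV = EDV - ESV
SV = 139 - 49
SV = 90 mL


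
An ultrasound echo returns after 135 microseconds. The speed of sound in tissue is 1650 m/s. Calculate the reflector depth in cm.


depth = c * t / 2
t = 135 us = 1.3500e-04 s
depth = 1650 * 1.3500e-04 / 2
depth = 0.111375 m = 11.1375 cm


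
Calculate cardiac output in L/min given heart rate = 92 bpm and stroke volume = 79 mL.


CO = HR * SV
CO = 92 * 79 / 1000
CO = 7.268 L/min


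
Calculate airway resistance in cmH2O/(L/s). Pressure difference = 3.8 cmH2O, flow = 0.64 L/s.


R = dP / flow
R = 3.8 / 0.64
R = 5.938 cmH2O/(L/s)


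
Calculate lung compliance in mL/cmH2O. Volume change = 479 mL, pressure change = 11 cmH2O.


C = dV / dP
C = 479 / 11
C = 43.55 mL/cmH2O


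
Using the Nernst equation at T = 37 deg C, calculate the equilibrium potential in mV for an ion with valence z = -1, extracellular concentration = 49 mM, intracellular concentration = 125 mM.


E = (RT/(zF)) * ln(C_out/C_in)
T = 37 + 273.15 = 310.15 K
E = (8.314 * 310.15 / (-1 * 96485)) * ln(49/125)
E = 25.03 mV


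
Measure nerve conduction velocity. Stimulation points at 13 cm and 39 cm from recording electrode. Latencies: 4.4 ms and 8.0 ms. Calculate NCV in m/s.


Distance = (39 - 13) / 100 = 0.26 m
dt = (8.0 - 4.4) / 1000 = 0.0036 s
NCV = dist / dt = 72.22 m/s


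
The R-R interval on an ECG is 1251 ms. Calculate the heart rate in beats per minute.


HR = 60 / RR_interval(s)
RR = 1251 ms = 1.251 s
HR = 60 / 1.251 = 47.96 bpm


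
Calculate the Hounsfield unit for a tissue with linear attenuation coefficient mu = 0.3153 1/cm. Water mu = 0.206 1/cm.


HU = ((mu_tissue - mu_water) / mu_water) * 1000
HU = ((0.3153 - 0.206) / 0.206) * 1000
HU = 530.6


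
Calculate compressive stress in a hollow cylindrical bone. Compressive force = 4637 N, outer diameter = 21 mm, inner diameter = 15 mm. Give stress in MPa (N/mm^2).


A = pi*(r_o^2 - r_i^2)
r_o = 10.5 mm, r_i = 7.5 mm
A = 169.646 mm^2
sigma = F/A = 4637 / 169.646
sigma = 27.33 MPa


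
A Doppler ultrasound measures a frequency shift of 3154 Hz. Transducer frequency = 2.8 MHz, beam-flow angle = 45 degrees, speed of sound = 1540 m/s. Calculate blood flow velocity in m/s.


v = fd * c / (2 * f0 * cos(theta))
v = 3154 * 1540 / (2 * 2.8000e+06 * cos(45))
v = 1.227 m/s


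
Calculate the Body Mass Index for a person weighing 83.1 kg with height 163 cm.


BMI = weight / height^2
height = 163 cm = 1.63 m
BMI = 83.1 / 1.63^2
BMI = 31.28 kg/m^2


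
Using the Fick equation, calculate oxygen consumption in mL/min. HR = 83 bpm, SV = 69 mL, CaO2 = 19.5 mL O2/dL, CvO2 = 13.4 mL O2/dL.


CO = HR*SV = 83*69/1000 = 5.727 L/min
a-v O2 diff = 19.5 - 13.4 = 6.1 mL/dL
VO2 = CO * (CaO2-CvO2) * 10 dL/L
VO2 = 5.727 * 6.1 * 10
VO2 = 349.3 mL/min


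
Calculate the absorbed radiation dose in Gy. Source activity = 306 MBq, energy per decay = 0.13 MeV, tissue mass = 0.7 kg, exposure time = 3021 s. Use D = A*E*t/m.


A = 306 MBq = 3.0600e+08 Bq
E = 0.13 MeV = 2.0826e-14 J
D = A*E*t/m = 3.0600e+08*2.0826e-14*3021/0.7
D = 0.0275 Gy


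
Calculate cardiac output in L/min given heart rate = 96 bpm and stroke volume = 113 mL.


CO = HR * SV
CO = 96 * 113 / 1000
CO = 10.85 L/min


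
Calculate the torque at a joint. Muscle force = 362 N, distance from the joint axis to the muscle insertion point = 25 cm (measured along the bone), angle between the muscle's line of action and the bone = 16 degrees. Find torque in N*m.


Torque = F * d * sin(theta)   (moment arm = d*sin(theta))
d = 25 cm = 0.25 m
Torque = 362 * 0.25 * sin(16)
Torque = 24.95 N*m


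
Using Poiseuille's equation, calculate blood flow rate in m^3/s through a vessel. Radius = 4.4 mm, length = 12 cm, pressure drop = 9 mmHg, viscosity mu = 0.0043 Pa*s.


Q = pi*r^4*dP / (8*mu*L)
r = 0.0044 m, L = 0.12 m
dP = 9 mmHg = 1199.898 Pa
Q = 3.4227e-04 m^3/s


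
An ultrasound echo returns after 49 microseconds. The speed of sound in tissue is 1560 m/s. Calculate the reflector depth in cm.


depth = c * t / 2
t = 49 us = 4.9000e-05 s
depth = 1560 * 4.9000e-05 / 2
depth = 0.03822 m = 3.822 cm


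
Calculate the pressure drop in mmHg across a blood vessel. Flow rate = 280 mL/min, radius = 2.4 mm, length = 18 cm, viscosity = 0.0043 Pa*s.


dP = 8*mu*L*Q / (pi*r^4)
Q = 280 mL/min = 4.66667e-06 m^3/s
dP = 277.232 Pa = 277.232 / 133.322 mmHg = 2.079 mmHg


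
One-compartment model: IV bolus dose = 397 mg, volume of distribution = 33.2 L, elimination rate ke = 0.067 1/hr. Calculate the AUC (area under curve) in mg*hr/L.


C0 = Dose/Vd = 397/33.2 = 11.9578 mg/L
AUC = C0/ke = 11.9578/0.067
AUC = 178.5 mg*hr/L


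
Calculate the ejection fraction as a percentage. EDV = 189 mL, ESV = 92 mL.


SV = EDV - ESV = 189 - 92 = 97 mL
EF = SV/EDV * 100 = 97/189 * 100
EF = 51.32%


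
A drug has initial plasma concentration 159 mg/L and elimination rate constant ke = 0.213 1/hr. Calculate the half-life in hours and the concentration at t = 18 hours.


t_half = ln(2) / ke = 0.693147 / 0.213 = 3.254 hr
C(t) = C0 * exp(-ke*t) = 159 * exp(-0.213*18)
C(18) = 3.438 mg/L


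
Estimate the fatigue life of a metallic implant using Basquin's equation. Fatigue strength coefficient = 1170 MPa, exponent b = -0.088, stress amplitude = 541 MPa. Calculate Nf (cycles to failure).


sigma_a = sigma_f' * (2Nf)^b
2Nf = (sigma_a/sigma_f')^(1/b)
2Nf = (541/1170)^(1/-0.088)
2Nf = 6407.4998
Nf = 3204


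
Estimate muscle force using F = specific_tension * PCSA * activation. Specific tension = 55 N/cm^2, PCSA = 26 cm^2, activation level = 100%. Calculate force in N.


F = sigma * PCSA * activation
F = 55 * 26 * 1
F = 1430 N


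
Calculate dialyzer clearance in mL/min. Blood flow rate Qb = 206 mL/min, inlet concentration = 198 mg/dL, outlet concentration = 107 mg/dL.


K = Qb * (Cb_in - Cb_out) / Cb_in
K = 206 * (198 - 107) / 198
K = 94.68 mL/min


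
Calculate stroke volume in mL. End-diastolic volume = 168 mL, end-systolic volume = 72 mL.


SV = EDV - ESV
SV = 168 - 72
SV = 96 mL


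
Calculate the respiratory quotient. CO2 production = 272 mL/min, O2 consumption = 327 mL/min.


RQ = VCO2 / VO2
RQ = 272 / 327
RQ = 0.8318


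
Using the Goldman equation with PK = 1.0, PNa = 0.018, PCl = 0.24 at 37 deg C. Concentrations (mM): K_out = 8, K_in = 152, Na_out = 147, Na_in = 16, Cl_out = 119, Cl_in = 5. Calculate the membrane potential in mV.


Vm = (RT/F)*ln((PK*Ko + PNa*Nao + PCl*Cli)/(PK*Ki + PNa*Nai + PCl*Clo))
Numer = 11.846, Denom = 180.848
Vm = -72.84 mV


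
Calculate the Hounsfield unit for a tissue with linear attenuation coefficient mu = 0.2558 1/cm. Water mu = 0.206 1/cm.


HU = ((mu_tissue - mu_water) / mu_water) * 1000
HU = ((0.2558 - 0.206) / 0.206) * 1000
HU = 241.7


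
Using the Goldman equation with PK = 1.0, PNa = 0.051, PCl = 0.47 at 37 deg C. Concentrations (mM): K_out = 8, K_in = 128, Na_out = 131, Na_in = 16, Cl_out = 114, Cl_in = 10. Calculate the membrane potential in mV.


Vm = (RT/F)*ln((PK*Ko + PNa*Nao + PCl*Cli)/(PK*Ki + PNa*Nai + PCl*Clo))
Numer = 19.381, Denom = 182.396
Vm = -59.92 mV


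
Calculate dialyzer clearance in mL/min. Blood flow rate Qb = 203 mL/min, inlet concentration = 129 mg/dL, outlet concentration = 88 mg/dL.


K = Qb * (Cb_in - Cb_out) / Cb_in
K = 203 * (129 - 88) / 129
K = 64.52 mL/min


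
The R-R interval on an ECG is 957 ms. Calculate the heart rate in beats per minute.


HR = 60 / RR_interval(s)
RR = 957 ms = 0.957 s
HR = 60 / 0.957 = 62.7 bpm


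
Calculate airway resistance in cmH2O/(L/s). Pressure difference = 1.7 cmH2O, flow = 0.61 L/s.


R = dP / flow
R = 1.7 / 0.61
R = 2.787 cmH2O/(L/s)


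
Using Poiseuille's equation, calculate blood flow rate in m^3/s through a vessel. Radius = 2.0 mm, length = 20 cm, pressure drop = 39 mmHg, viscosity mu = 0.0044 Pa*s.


Q = pi*r^4*dP / (8*mu*L)
r = 0.002 m, L = 0.2 m
dP = 39 mmHg = 5199.558 Pa
Q = 3.7125e-05 m^3/s


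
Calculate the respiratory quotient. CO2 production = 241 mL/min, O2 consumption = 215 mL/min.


RQ = VCO2 / VO2
RQ = 241 / 215
RQ = 1.121


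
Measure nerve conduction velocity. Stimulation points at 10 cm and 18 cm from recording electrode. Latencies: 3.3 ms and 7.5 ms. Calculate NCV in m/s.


Distance = (18 - 10) / 100 = 0.08 m
dt = (7.5 - 3.3) / 1000 = 0.0042 s
NCV = dist / dt = 19.05 m/s


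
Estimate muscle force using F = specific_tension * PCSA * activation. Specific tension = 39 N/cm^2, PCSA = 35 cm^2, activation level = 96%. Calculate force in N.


F = sigma * PCSA * activation
F = 39 * 35 * 0.96
F = 1310 N


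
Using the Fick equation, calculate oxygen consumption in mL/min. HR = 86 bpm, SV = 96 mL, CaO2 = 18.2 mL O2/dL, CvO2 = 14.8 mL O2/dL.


CO = HR*SV = 86*96/1000 = 8.256 L/min
a-v O2 diff = 18.2 - 14.8 = 3.4 mL/dL
VO2 = CO * (CaO2-CvO2) * 10 dL/L
VO2 = 8.256 * 3.4 * 10
VO2 = 280.7 mL/min


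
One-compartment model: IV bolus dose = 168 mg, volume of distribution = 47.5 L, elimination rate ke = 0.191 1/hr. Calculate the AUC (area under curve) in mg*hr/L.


C0 = Dose/Vd = 168/47.5 = 3.53684 mg/L
AUC = C0/ke = 3.53684/0.191
AUC = 18.52 mg*hr/L


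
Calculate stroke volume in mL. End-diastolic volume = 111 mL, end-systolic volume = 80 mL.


SV = EDV - ESV
SV = 111 - 80
SV = 31 mL


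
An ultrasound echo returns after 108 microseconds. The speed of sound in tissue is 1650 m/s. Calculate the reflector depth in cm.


depth = c * t / 2
t = 108 us = 1.0800e-04 s
depth = 1650 * 1.0800e-04 / 2
depth = 0.0891 m = 8.91 cm


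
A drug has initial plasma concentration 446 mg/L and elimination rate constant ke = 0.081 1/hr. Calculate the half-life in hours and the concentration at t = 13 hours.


t_half = ln(2) / ke = 0.693147 / 0.081 = 8.557 hr
C(t) = C0 * exp(-ke*t) = 446 * exp(-0.081*13)
C(13) = 155.6 mg/L


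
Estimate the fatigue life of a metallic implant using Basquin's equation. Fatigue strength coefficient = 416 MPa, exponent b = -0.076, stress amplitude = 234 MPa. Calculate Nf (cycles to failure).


sigma_a = sigma_f' * (2Nf)^b
2Nf = (sigma_a/sigma_f')^(1/b)
2Nf = (234/416)^(1/-0.076)
2Nf = 1940.267
Nf = 970.1


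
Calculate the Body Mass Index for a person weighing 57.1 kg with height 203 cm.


BMI = weight / height^2
height = 203 cm = 2.03 m
BMI = 57.1 / 2.03^2
BMI = 13.86 kg/m^2


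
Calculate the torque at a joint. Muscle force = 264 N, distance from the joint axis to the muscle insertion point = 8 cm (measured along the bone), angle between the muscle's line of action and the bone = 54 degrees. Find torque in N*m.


Torque = F * d * sin(theta)   (moment arm = d*sin(theta))
d = 8 cm = 0.08 m
Torque = 264 * 0.08 * sin(54)
Torque = 17.09 N*m


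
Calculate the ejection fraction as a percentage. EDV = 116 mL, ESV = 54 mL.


SV = EDV - ESV = 116 - 54 = 62 mL
EF = SV/EDV * 100 = 62/116 * 100
EF = 53.45%


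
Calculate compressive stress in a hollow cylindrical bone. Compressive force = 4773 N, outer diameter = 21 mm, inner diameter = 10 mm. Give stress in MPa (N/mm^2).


A = pi*(r_o^2 - r_i^2)
r_o = 10.5 mm, r_i = 5 mm
A = 267.821 mm^2
sigma = F/A = 4773 / 267.821
sigma = 17.82 MPa


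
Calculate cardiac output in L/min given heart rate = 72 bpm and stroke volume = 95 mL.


CO = HR * SV
CO = 72 * 95 / 1000
CO = 6.84 L/min


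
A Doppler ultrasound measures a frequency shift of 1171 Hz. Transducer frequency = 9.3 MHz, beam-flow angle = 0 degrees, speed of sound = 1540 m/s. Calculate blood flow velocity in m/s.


v = fd * c / (2 * f0 * cos(theta))
v = 1171 * 1540 / (2 * 9.3000e+06 * cos(0))
v = 0.09695 m/s


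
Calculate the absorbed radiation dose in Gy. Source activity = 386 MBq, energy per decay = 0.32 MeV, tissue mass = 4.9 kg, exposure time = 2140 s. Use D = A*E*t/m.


A = 386 MBq = 3.8600e+08 Bq
E = 0.32 MeV = 5.1264e-14 J
D = A*E*t/m = 3.8600e+08*5.1264e-14*2140/4.9
D = 0.008642 Gy


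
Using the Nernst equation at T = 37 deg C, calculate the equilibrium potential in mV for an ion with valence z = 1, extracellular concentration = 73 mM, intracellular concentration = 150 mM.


E = (RT/(zF)) * ln(C_out/C_in)
T = 37 + 273.15 = 310.15 K
E = (8.314 * 310.15 / (1 * 96485)) * ln(73/150)
E = -19.25 mV


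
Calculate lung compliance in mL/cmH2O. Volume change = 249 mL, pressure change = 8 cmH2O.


C = dV / dP
C = 249 / 8
C = 31.12 mL/cmH2O


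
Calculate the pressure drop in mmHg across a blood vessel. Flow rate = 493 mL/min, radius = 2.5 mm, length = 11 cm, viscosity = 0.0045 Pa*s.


dP = 8*mu*L*Q / (pi*r^4)
Q = 493 mL/min = 8.21667e-06 m^3/s
dP = 265.144 Pa = 265.144 / 133.322 mmHg = 1.989 mmHg


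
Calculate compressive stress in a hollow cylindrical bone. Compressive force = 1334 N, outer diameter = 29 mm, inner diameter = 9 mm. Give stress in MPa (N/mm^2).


A = pi*(r_o^2 - r_i^2)
r_o = 14.5 mm, r_i = 4.5 mm
A = 596.903 mm^2
sigma = F/A = 1334 / 596.903
sigma = 2.235 MPa


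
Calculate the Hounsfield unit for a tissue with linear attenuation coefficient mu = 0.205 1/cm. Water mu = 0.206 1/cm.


HU = ((mu_tissue - mu_water) / mu_water) * 1000
HU = ((0.205 - 0.206) / 0.206) * 1000
HU = -4.854


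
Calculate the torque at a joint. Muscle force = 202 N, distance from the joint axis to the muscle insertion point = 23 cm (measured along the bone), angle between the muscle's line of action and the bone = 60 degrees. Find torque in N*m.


Torque = F * d * sin(theta)   (moment arm = d*sin(theta))
d = 23 cm = 0.23 m
Torque = 202 * 0.23 * sin(60)
Torque = 40.24 N*m


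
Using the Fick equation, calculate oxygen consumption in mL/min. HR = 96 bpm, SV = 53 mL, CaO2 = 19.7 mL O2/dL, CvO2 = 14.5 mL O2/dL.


CO = HR*SV = 96*53/1000 = 5.088 L/min
a-v O2 diff = 19.7 - 14.5 = 5.2 mL/dL
VO2 = CO * (CaO2-CvO2) * 10 dL/L
VO2 = 5.088 * 5.2 * 10
VO2 = 264.6 mL/min


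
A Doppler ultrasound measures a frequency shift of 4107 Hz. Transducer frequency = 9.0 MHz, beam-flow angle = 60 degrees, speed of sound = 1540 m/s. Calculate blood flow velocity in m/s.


v = fd * c / (2 * f0 * cos(theta))
v = 4107 * 1540 / (2 * 9.0000e+06 * cos(60))
v = 0.7028 m/s


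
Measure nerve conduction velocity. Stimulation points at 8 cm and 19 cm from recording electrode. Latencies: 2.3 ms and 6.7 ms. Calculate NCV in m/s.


Distance = (19 - 8) / 100 = 0.11 m
dt = (6.7 - 2.3) / 1000 = 0.0044 s
NCV = dist / dt = 25 m/s


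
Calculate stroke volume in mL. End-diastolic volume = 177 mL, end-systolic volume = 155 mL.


SV = EDV - ESV
SV = 177 - 155
SV = 22 mL


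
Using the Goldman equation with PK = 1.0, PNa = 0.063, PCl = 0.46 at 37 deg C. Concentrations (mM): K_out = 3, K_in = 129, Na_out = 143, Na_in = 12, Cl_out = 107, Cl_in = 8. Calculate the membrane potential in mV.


Vm = (RT/F)*ln((PK*Ko + PNa*Nao + PCl*Cli)/(PK*Ki + PNa*Nai + PCl*Clo))
Numer = 15.689, Denom = 178.976
Vm = -65.06 mV


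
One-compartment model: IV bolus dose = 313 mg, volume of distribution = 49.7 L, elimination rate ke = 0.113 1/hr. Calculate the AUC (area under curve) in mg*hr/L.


C0 = Dose/Vd = 313/49.7 = 6.29779 mg/L
AUC = C0/ke = 6.29779/0.113
AUC = 55.73 mg*hr/L


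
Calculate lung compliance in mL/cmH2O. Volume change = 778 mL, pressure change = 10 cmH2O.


C = dV / dP
C = 778 / 10
C = 77.8 mL/cmH2O


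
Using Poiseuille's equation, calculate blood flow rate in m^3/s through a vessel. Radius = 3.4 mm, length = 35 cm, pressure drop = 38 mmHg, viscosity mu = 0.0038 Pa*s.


Q = pi*r^4*dP / (8*mu*L)
r = 0.0034 m, L = 0.35 m
dP = 38 mmHg = 5066.236 Pa
Q = 1.9990e-04 m^3/s


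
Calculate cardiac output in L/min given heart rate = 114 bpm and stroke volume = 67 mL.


CO = HR * SV
CO = 114 * 67 / 1000
CO = 7.638 L/min


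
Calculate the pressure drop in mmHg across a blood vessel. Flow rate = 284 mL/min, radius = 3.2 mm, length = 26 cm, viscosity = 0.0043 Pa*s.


dP = 8*mu*L*Q / (pi*r^4)
Q = 284 mL/min = 4.73333e-06 m^3/s
dP = 128.514 Pa = 128.514 / 133.322 mmHg = 0.9639 mmHg


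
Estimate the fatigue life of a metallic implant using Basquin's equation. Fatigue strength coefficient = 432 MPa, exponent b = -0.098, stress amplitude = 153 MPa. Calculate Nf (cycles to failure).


sigma_a = sigma_f' * (2Nf)^b
2Nf = (sigma_a/sigma_f')^(1/b)
2Nf = (153/432)^(1/-0.098)
2Nf = 39803.53
Nf = 1.99e+04


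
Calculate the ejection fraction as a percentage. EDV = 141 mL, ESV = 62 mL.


SV = EDV - ESV = 141 - 62 = 79 mL
EF = SV/EDV * 100 = 79/141 * 100
EF = 56.03%


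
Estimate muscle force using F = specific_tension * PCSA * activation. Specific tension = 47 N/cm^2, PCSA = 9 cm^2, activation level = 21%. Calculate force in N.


F = sigma * PCSA * activation
F = 47 * 9 * 0.21
F = 88.83 N


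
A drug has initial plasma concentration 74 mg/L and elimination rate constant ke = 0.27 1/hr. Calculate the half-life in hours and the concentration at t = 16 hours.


t_half = ln(2) / ke = 0.693147 / 0.27 = 2.567 hr
C(t) = C0 * exp(-ke*t) = 74 * exp(-0.27*16)
C(16) = 0.9842 mg/L


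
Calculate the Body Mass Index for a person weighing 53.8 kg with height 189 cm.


BMI = weight / height^2
height = 189 cm = 1.89 m
BMI = 53.8 / 1.89^2
BMI = 15.06 kg/m^2


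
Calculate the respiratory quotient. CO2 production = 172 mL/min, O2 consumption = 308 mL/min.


RQ = VCO2 / VO2
RQ = 172 / 308
RQ = 0.5584


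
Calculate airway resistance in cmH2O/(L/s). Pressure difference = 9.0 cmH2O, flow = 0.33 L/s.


R = dP / flow
R = 9.0 / 0.33
R = 27.27 cmH2O/(L/s)


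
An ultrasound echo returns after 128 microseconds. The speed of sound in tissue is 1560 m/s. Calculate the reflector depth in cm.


depth = c * t / 2
t = 128 us = 1.2800e-04 s
depth = 1560 * 1.2800e-04 / 2
depth = 0.09984 m = 9.984 cm


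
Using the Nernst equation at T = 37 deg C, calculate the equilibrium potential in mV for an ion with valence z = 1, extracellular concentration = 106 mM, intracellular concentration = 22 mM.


E = (RT/(zF)) * ln(C_out/C_in)
T = 37 + 273.15 = 310.15 K
E = (8.314 * 310.15 / (1 * 96485)) * ln(106/22)
E = 42.02 mV


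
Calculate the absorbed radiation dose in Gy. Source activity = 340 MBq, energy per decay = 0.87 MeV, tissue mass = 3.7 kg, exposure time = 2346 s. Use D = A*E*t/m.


A = 340 MBq = 3.4000e+08 Bq
E = 0.87 MeV = 1.39374e-13 J
D = A*E*t/m = 3.4000e+08*1.39374e-13*2346/3.7
D = 0.03005 Gy


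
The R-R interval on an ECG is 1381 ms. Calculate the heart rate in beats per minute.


HR = 60 / RR_interval(s)
RR = 1381 ms = 1.381 s
HR = 60 / 1.381 = 43.45 bpm


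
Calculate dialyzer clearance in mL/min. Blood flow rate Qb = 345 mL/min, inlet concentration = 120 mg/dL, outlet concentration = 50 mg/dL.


K = Qb * (Cb_in - Cb_out) / Cb_in
K = 345 * (120 - 50) / 120
K = 201.2 mL/min


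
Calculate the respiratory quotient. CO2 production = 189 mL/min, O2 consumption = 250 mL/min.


RQ = VCO2 / VO2
RQ = 189 / 250
RQ = 0.756


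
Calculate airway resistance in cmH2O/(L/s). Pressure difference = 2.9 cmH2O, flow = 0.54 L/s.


R = dP / flow
R = 2.9 / 0.54
R = 5.37 cmH2O/(L/s)


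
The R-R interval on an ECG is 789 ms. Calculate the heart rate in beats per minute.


HR = 60 / RR_interval(s)
RR = 789 ms = 0.789 s
HR = 60 / 0.789 = 76.05 bpm


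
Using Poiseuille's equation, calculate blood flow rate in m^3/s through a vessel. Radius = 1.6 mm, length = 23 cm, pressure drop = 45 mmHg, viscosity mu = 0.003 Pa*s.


Q = pi*r^4*dP / (8*mu*L)
r = 0.0016 m, L = 0.23 m
dP = 45 mmHg = 5999.49 Pa
Q = 2.2377e-05 m^3/s


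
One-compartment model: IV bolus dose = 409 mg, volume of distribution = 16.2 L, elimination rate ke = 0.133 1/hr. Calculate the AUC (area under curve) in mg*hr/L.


C0 = Dose/Vd = 409/16.2 = 25.2469 mg/L
AUC = C0/ke = 25.2469/0.133
AUC = 189.8 mg*hr/L


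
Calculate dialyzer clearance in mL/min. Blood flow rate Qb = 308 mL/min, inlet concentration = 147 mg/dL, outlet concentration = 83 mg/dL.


K = Qb * (Cb_in - Cb_out) / Cb_in
K = 308 * (147 - 83) / 147
K = 134.1 mL/min


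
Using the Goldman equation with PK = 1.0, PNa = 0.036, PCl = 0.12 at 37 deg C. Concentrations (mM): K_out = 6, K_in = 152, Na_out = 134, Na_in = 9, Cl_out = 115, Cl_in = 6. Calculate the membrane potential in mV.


Vm = (RT/F)*ln((PK*Ko + PNa*Nao + PCl*Cli)/(PK*Ki + PNa*Nai + PCl*Clo))
Numer = 11.544, Denom = 166.124
Vm = -71.26 mV


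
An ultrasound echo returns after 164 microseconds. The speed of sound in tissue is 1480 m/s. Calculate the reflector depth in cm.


depth = c * t / 2
t = 164 us = 1.6400e-04 s
depth = 1480 * 1.6400e-04 / 2
depth = 0.12136 m = 12.136 cm


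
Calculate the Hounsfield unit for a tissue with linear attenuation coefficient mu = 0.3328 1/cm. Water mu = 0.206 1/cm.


HU = ((mu_tissue - mu_water) / mu_water) * 1000
HU = ((0.3328 - 0.206) / 0.206) * 1000
HU = 615.5


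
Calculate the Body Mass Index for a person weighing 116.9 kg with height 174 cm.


BMI = weight / height^2
height = 174 cm = 1.74 m
BMI = 116.9 / 1.74^2
BMI = 38.61 kg/m^2


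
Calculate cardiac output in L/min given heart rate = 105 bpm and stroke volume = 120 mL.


CO = HR * SV
CO = 105 * 120 / 1000
CO = 12.6 L/min


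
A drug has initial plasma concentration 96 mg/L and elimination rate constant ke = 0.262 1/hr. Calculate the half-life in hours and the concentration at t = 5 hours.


t_half = ln(2) / ke = 0.693147 / 0.262 = 2.646 hr
C(t) = C0 * exp(-ke*t) = 96 * exp(-0.262*5)
C(5) = 25.9 mg/L


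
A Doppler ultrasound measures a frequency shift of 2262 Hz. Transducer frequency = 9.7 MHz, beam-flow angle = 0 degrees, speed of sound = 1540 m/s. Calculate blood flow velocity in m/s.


v = fd * c / (2 * f0 * cos(theta))
v = 2262 * 1540 / (2 * 9.7000e+06 * cos(0))
v = 0.1796 m/s


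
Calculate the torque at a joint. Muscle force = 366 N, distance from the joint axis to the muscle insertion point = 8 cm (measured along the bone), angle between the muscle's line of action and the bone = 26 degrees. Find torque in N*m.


Torque = F * d * sin(theta)   (moment arm = d*sin(theta))
d = 8 cm = 0.08 m
Torque = 366 * 0.08 * sin(26)
Torque = 12.84 N*m


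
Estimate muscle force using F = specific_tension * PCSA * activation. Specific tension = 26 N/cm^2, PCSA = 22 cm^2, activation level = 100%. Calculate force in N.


F = sigma * PCSA * activation
F = 26 * 22 * 1
F = 572 N


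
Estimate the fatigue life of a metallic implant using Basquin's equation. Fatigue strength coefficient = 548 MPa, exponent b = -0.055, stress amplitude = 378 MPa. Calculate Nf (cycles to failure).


sigma_a = sigma_f' * (2Nf)^b
2Nf = (sigma_a/sigma_f')^(1/b)
2Nf = (378/548)^(1/-0.055)
2Nf = 856.09682
Nf = 428


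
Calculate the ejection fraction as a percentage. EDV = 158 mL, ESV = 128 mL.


SV = EDV - ESV = 158 - 128 = 30 mL
EF = SV/EDV * 100 = 30/158 * 100
EF = 18.99%


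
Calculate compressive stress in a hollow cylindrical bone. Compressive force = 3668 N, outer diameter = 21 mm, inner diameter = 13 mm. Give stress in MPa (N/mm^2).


A = pi*(r_o^2 - r_i^2)
r_o = 10.5 mm, r_i = 6.5 mm
A = 213.628 mm^2
sigma = F/A = 3668 / 213.628
sigma = 17.17 MPa


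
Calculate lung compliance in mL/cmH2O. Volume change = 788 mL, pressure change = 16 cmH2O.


C = dV / dP
C = 788 / 16
C = 49.25 mL/cmH2O


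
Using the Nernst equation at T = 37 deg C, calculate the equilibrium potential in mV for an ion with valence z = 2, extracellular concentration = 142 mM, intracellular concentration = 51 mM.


E = (RT/(zF)) * ln(C_out/C_in)
T = 37 + 273.15 = 310.15 K
E = (8.314 * 310.15 / (2 * 96485)) * ln(142/51)
E = 13.68 mV


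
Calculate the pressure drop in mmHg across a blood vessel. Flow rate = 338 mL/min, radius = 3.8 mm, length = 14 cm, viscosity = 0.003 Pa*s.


dP = 8*mu*L*Q / (pi*r^4)
Q = 338 mL/min = 5.63333e-06 m^3/s
dP = 28.8948 Pa = 28.8948 / 133.322 mmHg = 0.2167 mmHg


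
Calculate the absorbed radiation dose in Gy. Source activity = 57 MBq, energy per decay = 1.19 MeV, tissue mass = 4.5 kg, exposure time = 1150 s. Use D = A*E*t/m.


A = 57 MBq = 5.7000e+07 Bq
E = 1.19 MeV = 1.90638e-13 J
D = A*E*t/m = 5.7000e+07*1.90638e-13*1150/4.5
D = 0.002777 Gy


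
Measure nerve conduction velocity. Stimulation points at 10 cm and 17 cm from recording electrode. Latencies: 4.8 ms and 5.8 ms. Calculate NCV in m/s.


Distance = (17 - 10) / 100 = 0.07 m
dt = (5.8 - 4.8) / 1000 = 0.001 s
NCV = dist / dt = 70 m/s


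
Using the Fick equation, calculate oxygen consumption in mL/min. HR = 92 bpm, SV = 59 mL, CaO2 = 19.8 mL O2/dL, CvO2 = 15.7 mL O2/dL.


CO = HR*SV = 92*59/1000 = 5.428 L/min
a-v O2 diff = 19.8 - 15.7 = 4.1 mL/dL
VO2 = CO * (CaO2-CvO2) * 10 dL/L
VO2 = 5.428 * 4.1 * 10
VO2 = 222.5 mL/min


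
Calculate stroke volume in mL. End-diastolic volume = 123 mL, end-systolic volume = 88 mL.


SV = EDV - ESV
SV = 123 - 88
SV = 35 mL


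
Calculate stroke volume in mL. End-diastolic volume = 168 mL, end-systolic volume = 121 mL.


SV = EDV - ESV
SV = 168 - 121
SV = 47 mL


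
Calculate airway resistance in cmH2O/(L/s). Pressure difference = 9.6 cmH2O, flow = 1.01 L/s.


R = dP / flow
R = 9.6 / 1.01
R = 9.505 cmH2O/(L/s)


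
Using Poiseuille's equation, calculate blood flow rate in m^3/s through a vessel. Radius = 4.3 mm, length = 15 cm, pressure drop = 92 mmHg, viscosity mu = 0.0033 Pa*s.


Q = pi*r^4*dP / (8*mu*L)
r = 0.0043 m, L = 0.15 m
dP = 92 mmHg = 12265.624 Pa
Q = 0.003327 m^3/s


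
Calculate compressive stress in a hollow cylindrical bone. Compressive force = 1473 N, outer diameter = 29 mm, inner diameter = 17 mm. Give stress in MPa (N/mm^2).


A = pi*(r_o^2 - r_i^2)
r_o = 14.5 mm, r_i = 8.5 mm
A = 433.54 mm^2
sigma = F/A = 1473 / 433.54
sigma = 3.398 MPa


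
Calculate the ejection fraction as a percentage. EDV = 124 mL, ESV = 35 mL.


SV = EDV - ESV = 124 - 35 = 89 mL
EF = SV/EDV * 100 = 89/124 * 100
EF = 71.77%


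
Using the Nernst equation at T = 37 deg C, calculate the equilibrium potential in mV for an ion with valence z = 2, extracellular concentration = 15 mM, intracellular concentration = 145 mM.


E = (RT/(zF)) * ln(C_out/C_in)
T = 37 + 273.15 = 310.15 K
E = (8.314 * 310.15 / (2 * 96485)) * ln(15/145)
E = -30.32 mV


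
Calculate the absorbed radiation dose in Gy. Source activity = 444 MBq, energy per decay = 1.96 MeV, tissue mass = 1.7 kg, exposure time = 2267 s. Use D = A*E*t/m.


A = 444 MBq = 4.4400e+08 Bq
E = 1.96 MeV = 3.13992e-13 J
D = A*E*t/m = 4.4400e+08*3.13992e-13*2267/1.7
D = 0.1859 Gy


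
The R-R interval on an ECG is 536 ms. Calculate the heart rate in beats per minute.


HR = 60 / RR_interval(s)
RR = 536 ms = 0.536 s
HR = 60 / 0.536 = 111.9 bpm
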